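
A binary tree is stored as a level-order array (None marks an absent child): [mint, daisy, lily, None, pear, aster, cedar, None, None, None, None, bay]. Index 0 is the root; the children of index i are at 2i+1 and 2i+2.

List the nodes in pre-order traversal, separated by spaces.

Pre-order visits the node, then its left subtree, then its right subtree.
Visit mint.
At mint: go left to daisy.
  Visit daisy.
  At daisy: no left child.
  At daisy: go right to pear.
    pear is a leaf — visit pear.
At mint: go right to lily.
  Visit lily.
  At lily: go left to aster.
    Visit aster.
    At aster: go left to bay.
      bay is a leaf — visit bay.
    At aster: no right child.
  At lily: go right to cedar.
    cedar is a leaf — visit cedar.

mint daisy pear lily aster bay cedar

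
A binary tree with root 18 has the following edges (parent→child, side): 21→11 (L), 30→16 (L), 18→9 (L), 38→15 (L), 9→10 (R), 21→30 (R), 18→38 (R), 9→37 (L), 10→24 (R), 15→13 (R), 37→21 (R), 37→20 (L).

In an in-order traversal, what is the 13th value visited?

In-order visits the left subtree, then the node, then the right subtree.
At 18: go left to 9.
  At 9: go left to 37.
    At 37: go left to 20.
      20 is a leaf — visit 20.
    Visit 37.
    At 37: go right to 21.
      At 21: go left to 11.
        11 is a leaf — visit 11.
      Visit 21.
      At 21: go right to 30.
        At 30: go left to 16.
          16 is a leaf — visit 16.
        Visit 30.
        At 30: no right child.
  Visit 9.
  At 9: go right to 10.
    At 10: no left child.
    Visit 10.
    At 10: go right to 24.
      24 is a leaf — visit 24.
Visit 18.
At 18: go right to 38.
  At 38: go left to 15.
    At 15: no left child.
    Visit 15.
    At 15: go right to 13.
      13 is a leaf — visit 13.
  Visit 38.
  At 38: no right child.
Full in-order sequence: 20, 37, 11, 21, 16, 30, 9, 10, 24, 18, 15, 13, 38.

38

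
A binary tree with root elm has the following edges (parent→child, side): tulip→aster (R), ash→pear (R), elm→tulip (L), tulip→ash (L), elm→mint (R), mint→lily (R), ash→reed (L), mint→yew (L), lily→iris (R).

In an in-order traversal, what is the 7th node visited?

In-order visits the left subtree, then the node, then the right subtree.
At elm: go left to tulip.
  At tulip: go left to ash.
    At ash: go left to reed.
      reed is a leaf — visit reed.
    Visit ash.
    At ash: go right to pear.
      pear is a leaf — visit pear.
  Visit tulip.
  At tulip: go right to aster.
    aster is a leaf — visit aster.
Visit elm.
At elm: go right to mint.
  At mint: go left to yew.
    yew is a leaf — visit yew.
  Visit mint.
  At mint: go right to lily.
    At lily: no left child.
    Visit lily.
    At lily: go right to iris.
      iris is a leaf — visit iris.
Full in-order sequence: reed, ash, pear, tulip, aster, elm, yew, mint, lily, iris.

yew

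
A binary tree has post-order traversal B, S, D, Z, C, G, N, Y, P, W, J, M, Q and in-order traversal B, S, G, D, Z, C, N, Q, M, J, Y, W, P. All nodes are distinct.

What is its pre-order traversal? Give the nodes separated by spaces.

Q N G S B C Z D M J W Y P

The last element of post-order is the root; it splits in-order into left and right subtrees.
Root Q: left subtree has 7 nodes {B, S, G, D, Z, C, N}, right has 5 {M, J, Y, W, P}.
  Root N: left subtree has 6 nodes {B, S, G, D, Z, C}, right has 0 { }.
    Root G: left subtree has 2 nodes {B, S}, right has 3 {D, Z, C}.
      Root S: left subtree has 1 node {B}, right has 0 { }.
      Root C: left subtree has 2 nodes {D, Z}, right has 0 { }.
        Root Z: left subtree has 1 node {D}, right has 0 { }.
  Root M: left subtree has 0 nodes { }, right has 4 {J, Y, W, P}.
    Root J: left subtree has 0 nodes { }, right has 3 {Y, W, P}.
      Root W: left subtree has 1 node {Y}, right has 1 {P}.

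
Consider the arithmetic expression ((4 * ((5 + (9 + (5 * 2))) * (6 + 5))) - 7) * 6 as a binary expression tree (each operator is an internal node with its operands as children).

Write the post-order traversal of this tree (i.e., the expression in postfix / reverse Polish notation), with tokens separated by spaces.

4 5 9 5 2 * + + 6 5 + * * 7 - 6 *

Post-order on an expression tree gives postfix notation: for each operator, emit left operand, right operand, then the operator.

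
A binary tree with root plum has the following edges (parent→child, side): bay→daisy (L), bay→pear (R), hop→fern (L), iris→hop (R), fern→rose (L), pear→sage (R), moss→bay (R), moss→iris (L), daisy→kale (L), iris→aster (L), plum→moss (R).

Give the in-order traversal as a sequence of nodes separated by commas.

In-order visits the left subtree, then the node, then the right subtree.
At plum: no left child.
Visit plum.
At plum: go right to moss.
  At moss: go left to iris.
    At iris: go left to aster.
      aster is a leaf — visit aster.
    Visit iris.
    At iris: go right to hop.
      At hop: go left to fern.
        At fern: go left to rose.
          rose is a leaf — visit rose.
        Visit fern.
        At fern: no right child.
      Visit hop.
      At hop: no right child.
  Visit moss.
  At moss: go right to bay.
    At bay: go left to daisy.
      At daisy: go left to kale.
        kale is a leaf — visit kale.
      Visit daisy.
      At daisy: no right child.
    Visit bay.
    At bay: go right to pear.
      At pear: no left child.
      Visit pear.
      At pear: go right to sage.
        sage is a leaf — visit sage.

plum, aster, iris, rose, fern, hop, moss, kale, daisy, bay, pear, sage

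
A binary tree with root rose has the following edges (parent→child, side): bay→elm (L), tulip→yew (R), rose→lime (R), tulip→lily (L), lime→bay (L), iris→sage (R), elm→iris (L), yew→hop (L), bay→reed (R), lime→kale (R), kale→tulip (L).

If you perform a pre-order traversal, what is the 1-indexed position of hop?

Pre-order visits the node, then its left subtree, then its right subtree.
Visit rose.
At rose: no left child.
At rose: go right to lime.
  Visit lime.
  At lime: go left to bay.
    Visit bay.
    At bay: go left to elm.
      Visit elm.
      At elm: go left to iris.
        Visit iris.
        At iris: no left child.
        At iris: go right to sage.
          sage is a leaf — visit sage.
      At elm: no right child.
    At bay: go right to reed.
      reed is a leaf — visit reed.
  At lime: go right to kale.
    Visit kale.
    At kale: go left to tulip.
      Visit tulip.
      At tulip: go left to lily.
        lily is a leaf — visit lily.
      At tulip: go right to yew.
        Visit yew.
        At yew: go left to hop.
          hop is a leaf — visit hop.
        At yew: no right child.
    At kale: no right child.
Full pre-order sequence: rose, lime, bay, elm, iris, sage, reed, kale, tulip, lily, yew, hop.

12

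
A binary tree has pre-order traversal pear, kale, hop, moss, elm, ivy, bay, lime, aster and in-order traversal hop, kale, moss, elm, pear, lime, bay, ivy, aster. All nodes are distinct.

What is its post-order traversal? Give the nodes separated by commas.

hop, elm, moss, kale, lime, bay, aster, ivy, pear

The first element of pre-order is the root; it splits in-order into left and right subtrees.
Root pear: left subtree has 4 nodes {hop, kale, moss, elm}, right has 4 {lime, bay, ivy, aster}.
  Root kale: left subtree has 1 node {hop}, right has 2 {moss, elm}.
    Root moss: left subtree has 0 nodes { }, right has 1 {elm}.
  Root ivy: left subtree has 2 nodes {lime, bay}, right has 1 {aster}.
    Root bay: left subtree has 1 node {lime}, right has 0 { }.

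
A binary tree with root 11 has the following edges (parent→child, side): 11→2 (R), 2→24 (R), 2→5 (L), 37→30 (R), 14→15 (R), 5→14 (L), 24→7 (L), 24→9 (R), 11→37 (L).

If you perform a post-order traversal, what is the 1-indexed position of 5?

Post-order visits the left subtree, then the right subtree, then the node.
At 11: go left to 37.
  At 37: no left child.
  At 37: go right to 30.
    30 is a leaf — visit 30.
  Visit 37.
At 11: go right to 2.
  At 2: go left to 5.
    At 5: go left to 14.
      At 14: no left child.
      At 14: go right to 15.
        15 is a leaf — visit 15.
      Visit 14.
    At 5: no right child.
    Visit 5.
  At 2: go right to 24.
    At 24: go left to 7.
      7 is a leaf — visit 7.
    At 24: go right to 9.
      9 is a leaf — visit 9.
    Visit 24.
  Visit 2.
Visit 11.
Full post-order sequence: 30, 37, 15, 14, 5, 7, 9, 24, 2, 11.

5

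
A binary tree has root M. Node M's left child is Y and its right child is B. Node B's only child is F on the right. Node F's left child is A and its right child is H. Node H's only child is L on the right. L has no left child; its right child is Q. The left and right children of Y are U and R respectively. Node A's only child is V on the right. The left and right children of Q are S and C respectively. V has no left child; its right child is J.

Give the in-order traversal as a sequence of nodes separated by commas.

U, Y, R, M, B, A, V, J, F, H, L, S, Q, C

In-order visits the left subtree, then the node, then the right subtree.
At M: go left to Y.
  At Y: go left to U.
    U is a leaf — visit U.
  Visit Y.
  At Y: go right to R.
    R is a leaf — visit R.
Visit M.
At M: go right to B.
  At B: no left child.
  Visit B.
  At B: go right to F.
    At F: go left to A.
      At A: no left child.
      Visit A.
      At A: go right to V.
        At V: no left child.
        Visit V.
        At V: go right to J.
          J is a leaf — visit J.
    Visit F.
    At F: go right to H.
      At H: no left child.
      Visit H.
      At H: go right to L.
        At L: no left child.
        Visit L.
        At L: go right to Q.
          At Q: go left to S.
            S is a leaf — visit S.
          Visit Q.
          At Q: go right to C.
            C is a leaf — visit C.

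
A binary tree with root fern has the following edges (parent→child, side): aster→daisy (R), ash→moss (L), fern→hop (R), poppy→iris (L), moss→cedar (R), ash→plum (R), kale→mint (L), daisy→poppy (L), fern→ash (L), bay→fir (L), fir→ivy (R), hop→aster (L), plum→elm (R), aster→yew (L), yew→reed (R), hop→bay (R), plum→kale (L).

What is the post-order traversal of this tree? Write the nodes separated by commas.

cedar, moss, mint, kale, elm, plum, ash, reed, yew, iris, poppy, daisy, aster, ivy, fir, bay, hop, fern

Post-order visits the left subtree, then the right subtree, then the node.
At fern: go left to ash.
  At ash: go left to moss.
    At moss: no left child.
    At moss: go right to cedar.
      cedar is a leaf — visit cedar.
    Visit moss.
  At ash: go right to plum.
    At plum: go left to kale.
      At kale: go left to mint.
        mint is a leaf — visit mint.
      At kale: no right child.
      Visit kale.
    At plum: go right to elm.
      elm is a leaf — visit elm.
    Visit plum.
  Visit ash.
At fern: go right to hop.
  At hop: go left to aster.
    At aster: go left to yew.
      At yew: no left child.
      At yew: go right to reed.
        reed is a leaf — visit reed.
      Visit yew.
    At aster: go right to daisy.
      At daisy: go left to poppy.
        At poppy: go left to iris.
          iris is a leaf — visit iris.
        At poppy: no right child.
        Visit poppy.
      At daisy: no right child.
      Visit daisy.
    Visit aster.
  At hop: go right to bay.
    At bay: go left to fir.
      At fir: no left child.
      At fir: go right to ivy.
        ivy is a leaf — visit ivy.
      Visit fir.
    At bay: no right child.
    Visit bay.
  Visit hop.
Visit fern.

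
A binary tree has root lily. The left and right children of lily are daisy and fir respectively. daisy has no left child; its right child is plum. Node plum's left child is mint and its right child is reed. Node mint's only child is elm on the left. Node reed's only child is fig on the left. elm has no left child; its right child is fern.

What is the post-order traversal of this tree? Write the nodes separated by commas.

fern, elm, mint, fig, reed, plum, daisy, fir, lily

Post-order visits the left subtree, then the right subtree, then the node.
At lily: go left to daisy.
  At daisy: no left child.
  At daisy: go right to plum.
    At plum: go left to mint.
      At mint: go left to elm.
        At elm: no left child.
        At elm: go right to fern.
          fern is a leaf — visit fern.
        Visit elm.
      At mint: no right child.
      Visit mint.
    At plum: go right to reed.
      At reed: go left to fig.
        fig is a leaf — visit fig.
      At reed: no right child.
      Visit reed.
    Visit plum.
  Visit daisy.
At lily: go right to fir.
  fir is a leaf — visit fir.
Visit lily.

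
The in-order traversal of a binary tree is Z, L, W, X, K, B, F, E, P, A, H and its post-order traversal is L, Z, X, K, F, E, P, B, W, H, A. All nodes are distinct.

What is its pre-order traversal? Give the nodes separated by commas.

The last element of post-order is the root; it splits in-order into left and right subtrees.
Root A: left subtree has 9 nodes {Z, L, W, X, K, B, F, E, P}, right has 1 {H}.
  Root W: left subtree has 2 nodes {Z, L}, right has 6 {X, K, B, F, E, P}.
    Root Z: left subtree has 0 nodes { }, right has 1 {L}.
    Root B: left subtree has 2 nodes {X, K}, right has 3 {F, E, P}.
      Root K: left subtree has 1 node {X}, right has 0 { }.
      Root P: left subtree has 2 nodes {F, E}, right has 0 { }.
        Root E: left subtree has 1 node {F}, right has 0 { }.

A, W, Z, L, B, K, X, P, E, F, H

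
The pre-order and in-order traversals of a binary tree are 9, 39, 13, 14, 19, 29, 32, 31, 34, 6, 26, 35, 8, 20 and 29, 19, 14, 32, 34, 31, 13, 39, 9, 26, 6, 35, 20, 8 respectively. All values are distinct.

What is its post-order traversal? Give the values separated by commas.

The first element of pre-order is the root; it splits in-order into left and right subtrees.
Root 9: left subtree has 8 nodes {29, 19, 14, 32, 34, 31, 13, 39}, right has 5 {26, 6, 35, 20, 8}.
  Root 39: left subtree has 7 nodes {29, 19, 14, 32, 34, 31, 13}, right has 0 { }.
    Root 13: left subtree has 6 nodes {29, 19, 14, 32, 34, 31}, right has 0 { }.
      Root 14: left subtree has 2 nodes {29, 19}, right has 3 {32, 34, 31}.
        Root 19: left subtree has 1 node {29}, right has 0 { }.
        Root 32: left subtree has 0 nodes { }, right has 2 {34, 31}.
          Root 31: left subtree has 1 node {34}, right has 0 { }.
  Root 6: left subtree has 1 node {26}, right has 3 {35, 20, 8}.
    Root 35: left subtree has 0 nodes { }, right has 2 {20, 8}.
      Root 8: left subtree has 1 node {20}, right has 0 { }.

29, 19, 34, 31, 32, 14, 13, 39, 26, 20, 8, 35, 6, 9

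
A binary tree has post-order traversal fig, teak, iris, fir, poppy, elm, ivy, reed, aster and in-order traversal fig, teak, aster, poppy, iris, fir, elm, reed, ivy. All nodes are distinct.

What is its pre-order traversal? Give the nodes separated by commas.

The last element of post-order is the root; it splits in-order into left and right subtrees.
Root aster: left subtree has 2 nodes {fig, teak}, right has 6 {poppy, iris, fir, elm, reed, ivy}.
  Root teak: left subtree has 1 node {fig}, right has 0 { }.
  Root reed: left subtree has 4 nodes {poppy, iris, fir, elm}, right has 1 {ivy}.
    Root elm: left subtree has 3 nodes {poppy, iris, fir}, right has 0 { }.
      Root poppy: left subtree has 0 nodes { }, right has 2 {iris, fir}.
        Root fir: left subtree has 1 node {iris}, right has 0 { }.

aster, teak, fig, reed, elm, poppy, fir, iris, ivy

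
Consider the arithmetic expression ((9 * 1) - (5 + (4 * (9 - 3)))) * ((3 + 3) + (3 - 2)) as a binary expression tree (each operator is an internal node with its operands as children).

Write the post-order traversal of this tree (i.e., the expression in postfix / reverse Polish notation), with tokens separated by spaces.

9 1 * 5 4 9 3 - * + - 3 3 + 3 2 - + *

Post-order on an expression tree gives postfix notation: for each operator, emit left operand, right operand, then the operator.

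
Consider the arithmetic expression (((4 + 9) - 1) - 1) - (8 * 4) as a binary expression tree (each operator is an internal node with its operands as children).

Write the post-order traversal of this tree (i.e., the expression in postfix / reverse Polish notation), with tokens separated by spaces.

Post-order on an expression tree gives postfix notation: for each operator, emit left operand, right operand, then the operator.

4 9 + 1 - 1 - 8 4 * -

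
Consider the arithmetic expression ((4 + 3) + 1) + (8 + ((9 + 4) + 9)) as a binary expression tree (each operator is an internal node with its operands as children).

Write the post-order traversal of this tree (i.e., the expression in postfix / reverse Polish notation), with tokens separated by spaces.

Post-order on an expression tree gives postfix notation: for each operator, emit left operand, right operand, then the operator.

4 3 + 1 + 8 9 4 + 9 + + +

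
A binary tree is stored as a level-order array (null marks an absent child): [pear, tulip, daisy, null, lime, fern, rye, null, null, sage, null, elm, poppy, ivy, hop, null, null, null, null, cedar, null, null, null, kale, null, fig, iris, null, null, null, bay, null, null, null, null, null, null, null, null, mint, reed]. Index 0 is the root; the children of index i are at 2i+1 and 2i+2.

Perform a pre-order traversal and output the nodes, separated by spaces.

pear tulip lime sage cedar mint reed daisy fern elm kale poppy fig iris rye ivy hop bay

Pre-order visits the node, then its left subtree, then its right subtree.
Visit pear.
At pear: go left to tulip.
  Visit tulip.
  At tulip: no left child.
  At tulip: go right to lime.
    Visit lime.
    At lime: go left to sage.
      Visit sage.
      At sage: go left to cedar.
        Visit cedar.
        At cedar: go left to mint.
          mint is a leaf — visit mint.
        At cedar: go right to reed.
          reed is a leaf — visit reed.
      At sage: no right child.
    At lime: no right child.
At pear: go right to daisy.
  Visit daisy.
  At daisy: go left to fern.
    Visit fern.
    At fern: go left to elm.
      Visit elm.
      At elm: go left to kale.
        kale is a leaf — visit kale.
      At elm: no right child.
    At fern: go right to poppy.
      Visit poppy.
      At poppy: go left to fig.
        fig is a leaf — visit fig.
      At poppy: go right to iris.
        iris is a leaf — visit iris.
  At daisy: go right to rye.
    Visit rye.
    At rye: go left to ivy.
      ivy is a leaf — visit ivy.
    At rye: go right to hop.
      Visit hop.
      At hop: no left child.
      At hop: go right to bay.
        bay is a leaf — visit bay.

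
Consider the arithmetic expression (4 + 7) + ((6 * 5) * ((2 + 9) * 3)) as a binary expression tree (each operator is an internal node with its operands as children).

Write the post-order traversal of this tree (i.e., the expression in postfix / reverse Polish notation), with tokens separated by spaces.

4 7 + 6 5 * 2 9 + 3 * * +

Post-order on an expression tree gives postfix notation: for each operator, emit left operand, right operand, then the operator.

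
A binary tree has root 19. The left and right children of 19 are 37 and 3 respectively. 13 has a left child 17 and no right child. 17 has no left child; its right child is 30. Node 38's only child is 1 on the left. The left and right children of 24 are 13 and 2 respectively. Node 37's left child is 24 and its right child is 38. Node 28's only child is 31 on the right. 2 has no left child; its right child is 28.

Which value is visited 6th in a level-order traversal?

Level-order visits nodes level by level from the root, left to right within each level.
Level 0: 19
Level 1: 37, 3
Level 2: 24, 38
Level 3: 13, 2, 1
Level 4: 17, 28
Level 5: 30, 31
Full level-order sequence: 19, 37, 3, 24, 38, 13, 2, 1, 17, 28, 30, 31.

13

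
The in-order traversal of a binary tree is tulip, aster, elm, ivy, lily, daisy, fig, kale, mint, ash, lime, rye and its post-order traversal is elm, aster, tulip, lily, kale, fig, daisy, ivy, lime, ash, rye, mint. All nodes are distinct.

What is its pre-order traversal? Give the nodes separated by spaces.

mint ivy tulip aster elm daisy lily fig kale rye ash lime

The last element of post-order is the root; it splits in-order into left and right subtrees.
Root mint: left subtree has 8 nodes {tulip, aster, elm, ivy, lily, daisy, fig, kale}, right has 3 {ash, lime, rye}.
  Root ivy: left subtree has 3 nodes {tulip, aster, elm}, right has 4 {lily, daisy, fig, kale}.
    Root tulip: left subtree has 0 nodes { }, right has 2 {aster, elm}.
      Root aster: left subtree has 0 nodes { }, right has 1 {elm}.
    Root daisy: left subtree has 1 node {lily}, right has 2 {fig, kale}.
      Root fig: left subtree has 0 nodes { }, right has 1 {kale}.
  Root rye: left subtree has 2 nodes {ash, lime}, right has 0 { }.
    Root ash: left subtree has 0 nodes { }, right has 1 {lime}.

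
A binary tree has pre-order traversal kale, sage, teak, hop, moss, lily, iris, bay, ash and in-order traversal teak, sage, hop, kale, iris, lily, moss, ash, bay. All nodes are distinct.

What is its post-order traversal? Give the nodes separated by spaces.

teak hop sage iris lily ash bay moss kale

The first element of pre-order is the root; it splits in-order into left and right subtrees.
Root kale: left subtree has 3 nodes {teak, sage, hop}, right has 5 {iris, lily, moss, ash, bay}.
  Root sage: left subtree has 1 node {teak}, right has 1 {hop}.
  Root moss: left subtree has 2 nodes {iris, lily}, right has 2 {ash, bay}.
    Root lily: left subtree has 1 node {iris}, right has 0 { }.
    Root bay: left subtree has 1 node {ash}, right has 0 { }.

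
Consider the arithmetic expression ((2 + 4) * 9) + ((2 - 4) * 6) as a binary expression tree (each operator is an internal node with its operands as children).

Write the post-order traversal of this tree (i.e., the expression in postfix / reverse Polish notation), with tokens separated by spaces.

2 4 + 9 * 2 4 - 6 * +

Post-order on an expression tree gives postfix notation: for each operator, emit left operand, right operand, then the operator.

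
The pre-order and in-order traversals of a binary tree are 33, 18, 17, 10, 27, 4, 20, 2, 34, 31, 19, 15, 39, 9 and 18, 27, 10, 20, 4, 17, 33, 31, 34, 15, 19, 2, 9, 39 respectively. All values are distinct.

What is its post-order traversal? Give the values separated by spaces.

The first element of pre-order is the root; it splits in-order into left and right subtrees.
Root 33: left subtree has 6 nodes {18, 27, 10, 20, 4, 17}, right has 7 {31, 34, 15, 19, 2, 9, 39}.
  Root 18: left subtree has 0 nodes { }, right has 5 {27, 10, 20, 4, 17}.
    Root 17: left subtree has 4 nodes {27, 10, 20, 4}, right has 0 { }.
      Root 10: left subtree has 1 node {27}, right has 2 {20, 4}.
        Root 4: left subtree has 1 node {20}, right has 0 { }.
  Root 2: left subtree has 4 nodes {31, 34, 15, 19}, right has 2 {9, 39}.
    Root 34: left subtree has 1 node {31}, right has 2 {15, 19}.
      Root 19: left subtree has 1 node {15}, right has 0 { }.
    Root 39: left subtree has 1 node {9}, right has 0 { }.

27 20 4 10 17 18 31 15 19 34 9 39 2 33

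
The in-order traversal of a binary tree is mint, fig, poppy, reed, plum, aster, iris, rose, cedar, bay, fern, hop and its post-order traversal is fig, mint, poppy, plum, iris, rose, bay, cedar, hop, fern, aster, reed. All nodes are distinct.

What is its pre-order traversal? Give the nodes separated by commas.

reed, poppy, mint, fig, aster, plum, fern, cedar, rose, iris, bay, hop

The last element of post-order is the root; it splits in-order into left and right subtrees.
Root reed: left subtree has 3 nodes {mint, fig, poppy}, right has 8 {plum, aster, iris, rose, cedar, bay, fern, hop}.
  Root poppy: left subtree has 2 nodes {mint, fig}, right has 0 { }.
    Root mint: left subtree has 0 nodes { }, right has 1 {fig}.
  Root aster: left subtree has 1 node {plum}, right has 6 {iris, rose, cedar, bay, fern, hop}.
    Root fern: left subtree has 4 nodes {iris, rose, cedar, bay}, right has 1 {hop}.
      Root cedar: left subtree has 2 nodes {iris, rose}, right has 1 {bay}.
        Root rose: left subtree has 1 node {iris}, right has 0 { }.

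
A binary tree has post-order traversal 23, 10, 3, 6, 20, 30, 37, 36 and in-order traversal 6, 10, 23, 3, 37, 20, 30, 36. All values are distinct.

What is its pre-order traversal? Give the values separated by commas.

The last element of post-order is the root; it splits in-order into left and right subtrees.
Root 36: left subtree has 7 nodes {6, 10, 23, 3, 37, 20, 30}, right has 0 { }.
  Root 37: left subtree has 4 nodes {6, 10, 23, 3}, right has 2 {20, 30}.
    Root 6: left subtree has 0 nodes { }, right has 3 {10, 23, 3}.
      Root 3: left subtree has 2 nodes {10, 23}, right has 0 { }.
        Root 10: left subtree has 0 nodes { }, right has 1 {23}.
    Root 30: left subtree has 1 node {20}, right has 0 { }.

36, 37, 6, 3, 10, 23, 30, 20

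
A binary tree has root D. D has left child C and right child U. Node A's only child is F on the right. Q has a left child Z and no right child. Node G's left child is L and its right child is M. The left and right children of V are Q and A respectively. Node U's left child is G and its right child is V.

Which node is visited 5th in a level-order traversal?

Level-order visits nodes level by level from the root, left to right within each level.
Level 0: D
Level 1: C, U
Level 2: G, V
Level 3: L, M, Q, A
Level 4: Z, F
Full level-order sequence: D, C, U, G, V, L, M, Q, A, Z, F.

V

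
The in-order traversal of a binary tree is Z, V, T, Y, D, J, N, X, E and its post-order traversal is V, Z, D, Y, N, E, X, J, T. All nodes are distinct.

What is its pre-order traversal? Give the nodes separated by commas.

T, Z, V, J, Y, D, X, N, E

The last element of post-order is the root; it splits in-order into left and right subtrees.
Root T: left subtree has 2 nodes {Z, V}, right has 6 {Y, D, J, N, X, E}.
  Root Z: left subtree has 0 nodes { }, right has 1 {V}.
  Root J: left subtree has 2 nodes {Y, D}, right has 3 {N, X, E}.
    Root Y: left subtree has 0 nodes { }, right has 1 {D}.
    Root X: left subtree has 1 node {N}, right has 1 {E}.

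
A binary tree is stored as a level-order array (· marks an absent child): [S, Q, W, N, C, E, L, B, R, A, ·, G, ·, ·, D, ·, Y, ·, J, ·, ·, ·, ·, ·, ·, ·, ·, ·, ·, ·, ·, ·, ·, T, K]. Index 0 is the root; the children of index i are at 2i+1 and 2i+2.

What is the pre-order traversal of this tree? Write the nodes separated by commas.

Pre-order visits the node, then its left subtree, then its right subtree.
Visit S.
At S: go left to Q.
  Visit Q.
  At Q: go left to N.
    Visit N.
    At N: go left to B.
      Visit B.
      At B: no left child.
      At B: go right to Y.
        Visit Y.
        At Y: go left to T.
          T is a leaf — visit T.
        At Y: go right to K.
          K is a leaf — visit K.
    At N: go right to R.
      Visit R.
      At R: no left child.
      At R: go right to J.
        J is a leaf — visit J.
  At Q: go right to C.
    Visit C.
    At C: go left to A.
      A is a leaf — visit A.
    At C: no right child.
At S: go right to W.
  Visit W.
  At W: go left to E.
    Visit E.
    At E: go left to G.
      G is a leaf — visit G.
    At E: no right child.
  At W: go right to L.
    Visit L.
    At L: no left child.
    At L: go right to D.
      D is a leaf — visit D.

S, Q, N, B, Y, T, K, R, J, C, A, W, E, G, L, D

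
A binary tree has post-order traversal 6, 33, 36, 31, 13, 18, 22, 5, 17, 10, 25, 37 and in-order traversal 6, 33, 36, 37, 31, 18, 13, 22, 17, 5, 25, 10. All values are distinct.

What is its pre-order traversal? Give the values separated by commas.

37, 36, 33, 6, 25, 17, 22, 18, 31, 13, 5, 10

The last element of post-order is the root; it splits in-order into left and right subtrees.
Root 37: left subtree has 3 nodes {6, 33, 36}, right has 8 {31, 18, 13, 22, 17, 5, 25, 10}.
  Root 36: left subtree has 2 nodes {6, 33}, right has 0 { }.
    Root 33: left subtree has 1 node {6}, right has 0 { }.
  Root 25: left subtree has 6 nodes {31, 18, 13, 22, 17, 5}, right has 1 {10}.
    Root 17: left subtree has 4 nodes {31, 18, 13, 22}, right has 1 {5}.
      Root 22: left subtree has 3 nodes {31, 18, 13}, right has 0 { }.
        Root 18: left subtree has 1 node {31}, right has 1 {13}.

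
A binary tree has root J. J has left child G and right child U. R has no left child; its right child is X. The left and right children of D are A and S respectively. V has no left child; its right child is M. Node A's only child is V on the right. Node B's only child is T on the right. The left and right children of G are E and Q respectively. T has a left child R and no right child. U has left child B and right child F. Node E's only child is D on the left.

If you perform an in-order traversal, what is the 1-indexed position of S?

In-order visits the left subtree, then the node, then the right subtree.
At J: go left to G.
  At G: go left to E.
    At E: go left to D.
      At D: go left to A.
        At A: no left child.
        Visit A.
        At A: go right to V.
          At V: no left child.
          Visit V.
          At V: go right to M.
            M is a leaf — visit M.
      Visit D.
      At D: go right to S.
        S is a leaf — visit S.
    Visit E.
    At E: no right child.
  Visit G.
  At G: go right to Q.
    Q is a leaf — visit Q.
Visit J.
At J: go right to U.
  At U: go left to B.
    At B: no left child.
    Visit B.
    At B: go right to T.
      At T: go left to R.
        At R: no left child.
        Visit R.
        At R: go right to X.
          X is a leaf — visit X.
      Visit T.
      At T: no right child.
  Visit U.
  At U: go right to F.
    F is a leaf — visit F.
Full in-order sequence: A, V, M, D, S, E, G, Q, J, B, R, X, T, U, F.

5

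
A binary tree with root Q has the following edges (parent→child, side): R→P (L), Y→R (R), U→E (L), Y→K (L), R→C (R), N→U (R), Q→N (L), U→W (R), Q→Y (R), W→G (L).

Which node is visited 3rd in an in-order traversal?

In-order visits the left subtree, then the node, then the right subtree.
At Q: go left to N.
  At N: no left child.
  Visit N.
  At N: go right to U.
    At U: go left to E.
      E is a leaf — visit E.
    Visit U.
    At U: go right to W.
      At W: go left to G.
        G is a leaf — visit G.
      Visit W.
      At W: no right child.
Visit Q.
At Q: go right to Y.
  At Y: go left to K.
    K is a leaf — visit K.
  Visit Y.
  At Y: go right to R.
    At R: go left to P.
      P is a leaf — visit P.
    Visit R.
    At R: go right to C.
      C is a leaf — visit C.
Full in-order sequence: N, E, U, G, W, Q, K, Y, P, R, C.

U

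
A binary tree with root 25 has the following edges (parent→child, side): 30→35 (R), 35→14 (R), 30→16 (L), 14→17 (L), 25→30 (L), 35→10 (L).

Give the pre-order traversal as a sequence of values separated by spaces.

Pre-order visits the node, then its left subtree, then its right subtree.
Visit 25.
At 25: go left to 30.
  Visit 30.
  At 30: go left to 16.
    16 is a leaf — visit 16.
  At 30: go right to 35.
    Visit 35.
    At 35: go left to 10.
      10 is a leaf — visit 10.
    At 35: go right to 14.
      Visit 14.
      At 14: go left to 17.
        17 is a leaf — visit 17.
      At 14: no right child.
At 25: no right child.

25 30 16 35 10 14 17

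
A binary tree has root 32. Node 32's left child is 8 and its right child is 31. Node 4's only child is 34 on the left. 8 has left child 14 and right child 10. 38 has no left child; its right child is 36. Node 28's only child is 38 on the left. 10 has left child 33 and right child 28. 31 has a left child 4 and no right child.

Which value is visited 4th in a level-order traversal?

14

Level-order visits nodes level by level from the root, left to right within each level.
Level 0: 32
Level 1: 8, 31
Level 2: 14, 10, 4
Level 3: 33, 28, 34
Level 4: 38
Level 5: 36
Full level-order sequence: 32, 8, 31, 14, 10, 4, 33, 28, 34, 38, 36.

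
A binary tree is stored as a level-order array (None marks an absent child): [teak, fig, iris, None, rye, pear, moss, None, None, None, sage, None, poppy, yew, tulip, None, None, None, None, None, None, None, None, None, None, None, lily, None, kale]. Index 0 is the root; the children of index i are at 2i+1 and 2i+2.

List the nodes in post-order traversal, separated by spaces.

Post-order visits the left subtree, then the right subtree, then the node.
At teak: go left to fig.
  At fig: no left child.
  At fig: go right to rye.
    At rye: no left child.
    At rye: go right to sage.
      sage is a leaf — visit sage.
    Visit rye.
  Visit fig.
At teak: go right to iris.
  At iris: go left to pear.
    At pear: no left child.
    At pear: go right to poppy.
      At poppy: no left child.
      At poppy: go right to lily.
        lily is a leaf — visit lily.
      Visit poppy.
    Visit pear.
  At iris: go right to moss.
    At moss: go left to yew.
      At yew: no left child.
      At yew: go right to kale.
        kale is a leaf — visit kale.
      Visit yew.
    At moss: go right to tulip.
      tulip is a leaf — visit tulip.
    Visit moss.
  Visit iris.
Visit teak.

sage rye fig lily poppy pear kale yew tulip moss iris teak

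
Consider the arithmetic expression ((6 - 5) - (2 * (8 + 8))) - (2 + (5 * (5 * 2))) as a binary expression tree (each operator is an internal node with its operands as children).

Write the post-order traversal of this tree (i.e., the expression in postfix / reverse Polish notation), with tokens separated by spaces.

Post-order on an expression tree gives postfix notation: for each operator, emit left operand, right operand, then the operator.

6 5 - 2 8 8 + * - 2 5 5 2 * * + -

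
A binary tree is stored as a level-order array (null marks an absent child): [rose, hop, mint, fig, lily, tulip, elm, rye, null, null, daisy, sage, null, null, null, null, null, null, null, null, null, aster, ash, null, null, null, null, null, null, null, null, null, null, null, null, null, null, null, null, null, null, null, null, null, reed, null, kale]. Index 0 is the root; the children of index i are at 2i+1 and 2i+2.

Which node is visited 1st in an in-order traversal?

rye

In-order visits the left subtree, then the node, then the right subtree.
At rose: go left to hop.
  At hop: go left to fig.
    At fig: go left to rye.
      rye is a leaf — visit rye.
    Visit fig.
    At fig: no right child.
  Visit hop.
  At hop: go right to lily.
    At lily: no left child.
    Visit lily.
    At lily: go right to daisy.
      At daisy: go left to aster.
        At aster: no left child.
        Visit aster.
        At aster: go right to reed.
          reed is a leaf — visit reed.
      Visit daisy.
      At daisy: go right to ash.
        At ash: no left child.
        Visit ash.
        At ash: go right to kale.
          kale is a leaf — visit kale.
Visit rose.
At rose: go right to mint.
  At mint: go left to tulip.
    At tulip: go left to sage.
      sage is a leaf — visit sage.
    Visit tulip.
    At tulip: no right child.
  Visit mint.
  At mint: go right to elm.
    elm is a leaf — visit elm.
Full in-order sequence: rye, fig, hop, lily, aster, reed, daisy, ash, kale, rose, sage, tulip, mint, elm.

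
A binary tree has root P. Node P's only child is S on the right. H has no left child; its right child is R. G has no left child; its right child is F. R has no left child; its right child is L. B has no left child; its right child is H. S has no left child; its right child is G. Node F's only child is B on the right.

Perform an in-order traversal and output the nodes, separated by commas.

In-order visits the left subtree, then the node, then the right subtree.
At P: no left child.
Visit P.
At P: go right to S.
  At S: no left child.
  Visit S.
  At S: go right to G.
    At G: no left child.
    Visit G.
    At G: go right to F.
      At F: no left child.
      Visit F.
      At F: go right to B.
        At B: no left child.
        Visit B.
        At B: go right to H.
          At H: no left child.
          Visit H.
          At H: go right to R.
            At R: no left child.
            Visit R.
            At R: go right to L.
              L is a leaf — visit L.

P, S, G, F, B, H, R, L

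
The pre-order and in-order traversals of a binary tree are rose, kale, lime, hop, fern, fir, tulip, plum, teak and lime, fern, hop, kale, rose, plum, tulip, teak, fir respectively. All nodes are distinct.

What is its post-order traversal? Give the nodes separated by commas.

The first element of pre-order is the root; it splits in-order into left and right subtrees.
Root rose: left subtree has 4 nodes {lime, fern, hop, kale}, right has 4 {plum, tulip, teak, fir}.
  Root kale: left subtree has 3 nodes {lime, fern, hop}, right has 0 { }.
    Root lime: left subtree has 0 nodes { }, right has 2 {fern, hop}.
      Root hop: left subtree has 1 node {fern}, right has 0 { }.
  Root fir: left subtree has 3 nodes {plum, tulip, teak}, right has 0 { }.
    Root tulip: left subtree has 1 node {plum}, right has 1 {teak}.

fern, hop, lime, kale, plum, teak, tulip, fir, rose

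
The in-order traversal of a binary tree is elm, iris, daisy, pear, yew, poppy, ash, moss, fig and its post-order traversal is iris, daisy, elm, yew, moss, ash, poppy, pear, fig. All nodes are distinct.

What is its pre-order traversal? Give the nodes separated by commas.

The last element of post-order is the root; it splits in-order into left and right subtrees.
Root fig: left subtree has 8 nodes {elm, iris, daisy, pear, yew, poppy, ash, moss}, right has 0 { }.
  Root pear: left subtree has 3 nodes {elm, iris, daisy}, right has 4 {yew, poppy, ash, moss}.
    Root elm: left subtree has 0 nodes { }, right has 2 {iris, daisy}.
      Root daisy: left subtree has 1 node {iris}, right has 0 { }.
    Root poppy: left subtree has 1 node {yew}, right has 2 {ash, moss}.
      Root ash: left subtree has 0 nodes { }, right has 1 {moss}.

fig, pear, elm, daisy, iris, poppy, yew, ash, moss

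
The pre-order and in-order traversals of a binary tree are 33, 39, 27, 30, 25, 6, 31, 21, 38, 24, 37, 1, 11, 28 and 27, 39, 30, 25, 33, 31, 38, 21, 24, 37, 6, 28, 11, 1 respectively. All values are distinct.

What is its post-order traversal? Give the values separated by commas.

The first element of pre-order is the root; it splits in-order into left and right subtrees.
Root 33: left subtree has 4 nodes {27, 39, 30, 25}, right has 9 {31, 38, 21, 24, 37, 6, 28, 11, 1}.
  Root 39: left subtree has 1 node {27}, right has 2 {30, 25}.
    Root 30: left subtree has 0 nodes { }, right has 1 {25}.
  Root 6: left subtree has 5 nodes {31, 38, 21, 24, 37}, right has 3 {28, 11, 1}.
    Root 31: left subtree has 0 nodes { }, right has 4 {38, 21, 24, 37}.
      Root 21: left subtree has 1 node {38}, right has 2 {24, 37}.
        Root 24: left subtree has 0 nodes { }, right has 1 {37}.
    Root 1: left subtree has 2 nodes {28, 11}, right has 0 { }.
      Root 11: left subtree has 1 node {28}, right has 0 { }.

27, 25, 30, 39, 38, 37, 24, 21, 31, 28, 11, 1, 6, 33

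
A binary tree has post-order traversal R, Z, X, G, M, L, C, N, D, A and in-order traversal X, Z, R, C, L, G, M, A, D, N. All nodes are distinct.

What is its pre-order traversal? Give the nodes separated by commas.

The last element of post-order is the root; it splits in-order into left and right subtrees.
Root A: left subtree has 7 nodes {X, Z, R, C, L, G, M}, right has 2 {D, N}.
  Root C: left subtree has 3 nodes {X, Z, R}, right has 3 {L, G, M}.
    Root X: left subtree has 0 nodes { }, right has 2 {Z, R}.
      Root Z: left subtree has 0 nodes { }, right has 1 {R}.
    Root L: left subtree has 0 nodes { }, right has 2 {G, M}.
      Root M: left subtree has 1 node {G}, right has 0 { }.
  Root D: left subtree has 0 nodes { }, right has 1 {N}.

A, C, X, Z, R, L, M, G, D, N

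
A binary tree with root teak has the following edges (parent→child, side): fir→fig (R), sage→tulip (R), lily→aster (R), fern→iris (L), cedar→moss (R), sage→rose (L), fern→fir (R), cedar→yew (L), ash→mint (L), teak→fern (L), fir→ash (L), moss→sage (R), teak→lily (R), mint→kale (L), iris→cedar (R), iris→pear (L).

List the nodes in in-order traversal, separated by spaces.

In-order visits the left subtree, then the node, then the right subtree.
At teak: go left to fern.
  At fern: go left to iris.
    At iris: go left to pear.
      pear is a leaf — visit pear.
    Visit iris.
    At iris: go right to cedar.
      At cedar: go left to yew.
        yew is a leaf — visit yew.
      Visit cedar.
      At cedar: go right to moss.
        At moss: no left child.
        Visit moss.
        At moss: go right to sage.
          At sage: go left to rose.
            rose is a leaf — visit rose.
          Visit sage.
          At sage: go right to tulip.
            tulip is a leaf — visit tulip.
  Visit fern.
  At fern: go right to fir.
    At fir: go left to ash.
      At ash: go left to mint.
        At mint: go left to kale.
          kale is a leaf — visit kale.
        Visit mint.
        At mint: no right child.
      Visit ash.
      At ash: no right child.
    Visit fir.
    At fir: go right to fig.
      fig is a leaf — visit fig.
Visit teak.
At teak: go right to lily.
  At lily: no left child.
  Visit lily.
  At lily: go right to aster.
    aster is a leaf — visit aster.

pear iris yew cedar moss rose sage tulip fern kale mint ash fir fig teak lily aster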